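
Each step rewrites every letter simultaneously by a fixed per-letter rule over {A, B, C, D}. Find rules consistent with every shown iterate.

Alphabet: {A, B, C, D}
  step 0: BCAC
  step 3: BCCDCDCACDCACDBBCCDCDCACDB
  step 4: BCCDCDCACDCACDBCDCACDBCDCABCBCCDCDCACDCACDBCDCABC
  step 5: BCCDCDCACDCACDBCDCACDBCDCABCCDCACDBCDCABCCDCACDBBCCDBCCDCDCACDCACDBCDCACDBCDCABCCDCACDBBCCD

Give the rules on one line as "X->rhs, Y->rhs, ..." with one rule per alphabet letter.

A->B, B->BC, C->CD, D->CA

  step 4 ⇒ step 5: BCCDCDCACDCACDBCDCACDBCDCABCBCCDCDCACDCACDBCDCABC ⇒ BC·CD·CD·CA·CD·CA·CD·B·CD·CA·CD·B·CD·CA·BC·CD·CA·CD·B·CD·CA·BC·CD·CA·CD·B·BC·CD·BC·CD·CD·CA·CD·CA·CD·B·CD·CA·CD·B·CD·CA·BC·CD·CA·CD·B·BC·CD
    A ↦ B
    B ↦ BC
    C ↦ CD
    D ↦ CA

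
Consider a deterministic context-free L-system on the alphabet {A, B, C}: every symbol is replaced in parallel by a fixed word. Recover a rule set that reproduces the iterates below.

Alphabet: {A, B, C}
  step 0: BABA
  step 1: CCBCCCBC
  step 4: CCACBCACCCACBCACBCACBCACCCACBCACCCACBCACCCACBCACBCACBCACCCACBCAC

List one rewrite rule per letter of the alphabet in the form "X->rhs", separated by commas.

  step 0 ⇒ step 1: BABA ⇒ CC·BC·CC·BC
    A ↦ BC
    B ↦ CC
    C ↦ AC  (constrained at step 1)

A->BC, B->CC, C->AC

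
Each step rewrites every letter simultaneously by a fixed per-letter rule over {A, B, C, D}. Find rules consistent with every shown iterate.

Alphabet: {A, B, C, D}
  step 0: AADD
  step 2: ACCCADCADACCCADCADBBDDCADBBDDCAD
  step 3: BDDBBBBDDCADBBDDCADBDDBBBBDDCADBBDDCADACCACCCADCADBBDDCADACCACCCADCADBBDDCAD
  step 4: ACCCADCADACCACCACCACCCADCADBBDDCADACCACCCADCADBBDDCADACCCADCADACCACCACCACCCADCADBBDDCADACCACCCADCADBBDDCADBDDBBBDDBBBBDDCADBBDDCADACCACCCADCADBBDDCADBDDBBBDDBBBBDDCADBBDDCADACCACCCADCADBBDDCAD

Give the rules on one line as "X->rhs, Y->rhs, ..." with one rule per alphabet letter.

A->BDD, B->ACC, C->B, D->CAD

  step 3 ⇒ step 4: BDDBBBBDDCADBBDDCADBDDBBBBDDCADBBDDCADACCACCCADCADBBDDCADACCACCCADCADBBDDCAD ⇒ ACC·CAD·CAD·ACC·ACC·ACC·ACC·CAD·CAD·B·BDD·CAD·ACC·ACC·CAD·CAD·B·BDD·CAD·ACC·CAD·CAD·ACC·ACC·ACC·ACC·CAD·CAD·B·BDD·CAD·ACC·ACC·CAD·CAD·B·BDD·CAD·BDD·B·B·BDD·B·B·B·BDD·CAD·B·BDD·CAD·ACC·ACC·CAD·CAD·B·BDD·CAD·BDD·B·B·BDD·B·B·B·BDD·CAD·B·BDD·CAD·ACC·ACC·CAD·CAD·B·BDD·CAD
    A ↦ BDD
    B ↦ ACC
    C ↦ B
    D ↦ CAD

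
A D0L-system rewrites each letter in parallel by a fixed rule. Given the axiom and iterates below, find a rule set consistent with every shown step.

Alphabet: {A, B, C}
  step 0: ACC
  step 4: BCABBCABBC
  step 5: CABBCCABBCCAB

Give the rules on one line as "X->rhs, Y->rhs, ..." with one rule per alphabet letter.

  step 4 ⇒ step 5: BCABBCABBC ⇒ C·AB·B·C·C·AB·B·C·C·AB
    A ↦ B
    B ↦ C
    C ↦ AB

A->B, B->C, C->AB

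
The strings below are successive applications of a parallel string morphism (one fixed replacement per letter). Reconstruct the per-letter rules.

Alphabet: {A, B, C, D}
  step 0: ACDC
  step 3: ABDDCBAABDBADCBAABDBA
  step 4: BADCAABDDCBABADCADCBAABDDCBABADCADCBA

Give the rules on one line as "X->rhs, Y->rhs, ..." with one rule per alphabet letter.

  step 3 ⇒ step 4: ABDDCBAABDBADCBAABDBA ⇒ BA·DC·A·A·BD·DC·BA·BA·DC·A·DC·BA·A·BD·DC·BA·BA·DC·A·DC·BA
    A ↦ BA
    B ↦ DC
    C ↦ BD
    D ↦ A

A->BA, B->DC, C->BD, D->A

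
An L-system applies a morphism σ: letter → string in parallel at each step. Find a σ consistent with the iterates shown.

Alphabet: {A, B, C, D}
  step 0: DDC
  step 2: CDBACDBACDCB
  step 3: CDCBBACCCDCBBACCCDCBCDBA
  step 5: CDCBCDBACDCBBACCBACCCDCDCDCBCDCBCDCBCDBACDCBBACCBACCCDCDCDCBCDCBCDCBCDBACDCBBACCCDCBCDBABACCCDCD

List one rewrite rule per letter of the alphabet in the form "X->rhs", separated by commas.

A->CC, B->BA, C->CD, D->CB

  step 2 ⇒ step 3: CDBACDBACDCB ⇒ CD·CB·BA·CC·CD·CB·BA·CC·CD·CB·CD·BA
    A ↦ CC
    B ↦ BA
    C ↦ CD
    D ↦ CB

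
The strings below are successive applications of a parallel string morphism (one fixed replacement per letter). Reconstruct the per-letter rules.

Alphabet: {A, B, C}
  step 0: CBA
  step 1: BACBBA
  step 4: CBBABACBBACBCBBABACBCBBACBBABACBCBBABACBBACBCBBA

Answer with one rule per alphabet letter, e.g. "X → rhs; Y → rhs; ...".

  step 0 ⇒ step 1: CBA ⇒ BA·CB·BA
    A ↦ BA
    B ↦ CB
    C ↦ BA

A->BA, B->CB, C->BA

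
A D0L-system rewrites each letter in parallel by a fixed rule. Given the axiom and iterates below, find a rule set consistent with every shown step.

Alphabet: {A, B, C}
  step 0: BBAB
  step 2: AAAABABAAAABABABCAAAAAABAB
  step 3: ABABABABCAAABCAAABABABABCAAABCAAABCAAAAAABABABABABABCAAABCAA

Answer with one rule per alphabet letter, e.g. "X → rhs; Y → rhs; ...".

  step 2 ⇒ step 3: AAAABABAAAABABABCAAAAAABAB ⇒ AB·AB·AB·AB·CAA·AB·CAA·AB·AB·AB·AB·CAA·AB·CAA·AB·CAA·AAA·AB·AB·AB·AB·AB·AB·CAA·AB·CAA
    A ↦ AB
    B ↦ CAA
    C ↦ AAA

A->AB, B->CAA, C->AAA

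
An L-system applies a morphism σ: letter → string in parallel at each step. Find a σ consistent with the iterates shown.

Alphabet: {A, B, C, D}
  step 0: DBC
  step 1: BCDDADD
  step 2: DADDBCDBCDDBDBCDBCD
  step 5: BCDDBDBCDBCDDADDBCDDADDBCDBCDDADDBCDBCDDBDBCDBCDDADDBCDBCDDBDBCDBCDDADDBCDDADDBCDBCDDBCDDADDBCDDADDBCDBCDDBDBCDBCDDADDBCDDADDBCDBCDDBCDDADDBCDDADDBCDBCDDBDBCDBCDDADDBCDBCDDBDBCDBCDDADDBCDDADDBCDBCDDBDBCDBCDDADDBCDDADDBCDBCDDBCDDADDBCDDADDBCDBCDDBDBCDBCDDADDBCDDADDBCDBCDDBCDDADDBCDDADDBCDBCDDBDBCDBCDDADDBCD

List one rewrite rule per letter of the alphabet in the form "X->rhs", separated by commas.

A->DBD, B->D, C->ADD, D->BCD

  step 1 ⇒ step 2: BCDDADD ⇒ D·ADD·BCD·BCD·DBD·BCD·BCD
    A ↦ DBD
    B ↦ D
    C ↦ ADD
    D ↦ BCD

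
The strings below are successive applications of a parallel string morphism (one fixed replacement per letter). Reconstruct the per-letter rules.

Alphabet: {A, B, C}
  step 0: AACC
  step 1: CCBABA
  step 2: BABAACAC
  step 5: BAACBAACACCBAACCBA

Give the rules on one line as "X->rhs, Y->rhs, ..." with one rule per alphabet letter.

A->C, B->A, C->BA

  step 1 ⇒ step 2: CCBABA ⇒ BA·BA·A·C·A·C
    A ↦ C
    B ↦ A
    C ↦ BA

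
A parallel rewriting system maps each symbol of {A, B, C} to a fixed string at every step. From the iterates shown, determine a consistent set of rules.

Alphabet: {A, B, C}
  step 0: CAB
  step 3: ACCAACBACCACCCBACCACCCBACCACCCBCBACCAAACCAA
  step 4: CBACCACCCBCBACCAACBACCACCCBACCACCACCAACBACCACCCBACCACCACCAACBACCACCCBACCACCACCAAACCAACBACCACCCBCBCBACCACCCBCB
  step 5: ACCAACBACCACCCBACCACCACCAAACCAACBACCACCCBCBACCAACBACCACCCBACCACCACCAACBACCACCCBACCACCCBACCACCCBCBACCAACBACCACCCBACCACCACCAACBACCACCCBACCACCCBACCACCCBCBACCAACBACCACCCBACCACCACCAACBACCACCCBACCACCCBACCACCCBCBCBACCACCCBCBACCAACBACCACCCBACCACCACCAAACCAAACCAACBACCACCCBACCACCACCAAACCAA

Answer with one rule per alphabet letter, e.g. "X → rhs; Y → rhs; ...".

A->CB, B->AA, C->ACC

  step 4 ⇒ step 5: CBACCACCCBCBACCAACBACCACCCBACCACCACCAACBACCACCCBACCACCACCAACBACCACCCBACCACCACCAAACCAACBACCACCCBCBCBACCACCCBCB ⇒ ACC·AA·CB·ACC·ACC·CB·ACC·ACC·ACC·AA·ACC·AA·CB·ACC·ACC·CB·CB·ACC·AA·CB·ACC·ACC·CB·ACC·ACC·ACC·AA·CB·ACC·ACC·CB·ACC·ACC·CB·ACC·ACC·CB·CB·ACC·AA·CB·ACC·ACC·CB·ACC·ACC·ACC·AA·CB·ACC·ACC·CB·ACC·ACC·CB·ACC·ACC·CB·CB·ACC·AA·CB·ACC·ACC·CB·ACC·ACC·ACC·AA·CB·ACC·ACC·CB·ACC·ACC·CB·ACC·ACC·CB·CB·CB·ACC·ACC·CB·CB·ACC·AA·CB·ACC·ACC·CB·ACC·ACC·ACC·AA·ACC·AA·ACC·AA·CB·ACC·ACC·CB·ACC·ACC·ACC·AA·ACC·AA
    A ↦ CB
    B ↦ AA
    C ↦ ACC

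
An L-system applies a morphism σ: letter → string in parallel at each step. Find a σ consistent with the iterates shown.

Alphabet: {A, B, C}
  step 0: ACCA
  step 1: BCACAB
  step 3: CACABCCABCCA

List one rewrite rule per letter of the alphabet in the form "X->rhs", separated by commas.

  step 0 ⇒ step 1: ACCA ⇒ B·CA·CA·B
    A ↦ B
    C ↦ CA
    B ↦ C  (constrained at step 1)

A->B, B->C, C->CA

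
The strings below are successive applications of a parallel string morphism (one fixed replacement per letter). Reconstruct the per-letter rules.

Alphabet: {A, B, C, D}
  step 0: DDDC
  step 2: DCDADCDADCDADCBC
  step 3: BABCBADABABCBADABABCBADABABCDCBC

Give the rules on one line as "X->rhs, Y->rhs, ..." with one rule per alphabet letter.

A->DA, B->DC, C->BC, D->BA

  step 2 ⇒ step 3: DCDADCDADCDADCBC ⇒ BA·BC·BA·DA·BA·BC·BA·DA·BA·BC·BA·DA·BA·BC·DC·BC
    A ↦ DA
    B ↦ DC
    C ↦ BC
    D ↦ BA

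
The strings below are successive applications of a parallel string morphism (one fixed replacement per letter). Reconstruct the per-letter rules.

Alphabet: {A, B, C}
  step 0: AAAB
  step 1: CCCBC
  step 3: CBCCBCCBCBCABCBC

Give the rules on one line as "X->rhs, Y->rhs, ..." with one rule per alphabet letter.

A->C, B->BC, C->AB

  step 0 ⇒ step 1: AAAB ⇒ C·C·C·BC
    A ↦ C
    B ↦ BC
    C ↦ AB  (constrained at step 1)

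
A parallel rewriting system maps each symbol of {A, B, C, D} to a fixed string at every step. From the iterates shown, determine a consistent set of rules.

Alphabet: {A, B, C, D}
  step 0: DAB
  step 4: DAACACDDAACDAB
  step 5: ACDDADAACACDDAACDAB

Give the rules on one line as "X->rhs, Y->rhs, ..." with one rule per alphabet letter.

  step 4 ⇒ step 5: DAACACDDAACDAB ⇒ AC·D·D·A·D·A·AC·AC·D·D·A·AC·D·AB
    A ↦ D
    B ↦ AB
    C ↦ A
    D ↦ AC

A->D, B->AB, C->A, D->AC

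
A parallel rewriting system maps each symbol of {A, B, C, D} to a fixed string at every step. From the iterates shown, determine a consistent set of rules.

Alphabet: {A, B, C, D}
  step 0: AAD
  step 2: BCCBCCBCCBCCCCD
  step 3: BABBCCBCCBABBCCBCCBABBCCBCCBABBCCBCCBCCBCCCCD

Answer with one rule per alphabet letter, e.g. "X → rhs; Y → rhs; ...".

A->C, B->BAB, C->BCC, D->CCD

  step 2 ⇒ step 3: BCCBCCBCCBCCCCD ⇒ BAB·BCC·BCC·BAB·BCC·BCC·BAB·BCC·BCC·BAB·BCC·BCC·BCC·BCC·CCD
    B ↦ BAB
    C ↦ BCC
    D ↦ CCD
    A ↦ C  (constrained at step 0)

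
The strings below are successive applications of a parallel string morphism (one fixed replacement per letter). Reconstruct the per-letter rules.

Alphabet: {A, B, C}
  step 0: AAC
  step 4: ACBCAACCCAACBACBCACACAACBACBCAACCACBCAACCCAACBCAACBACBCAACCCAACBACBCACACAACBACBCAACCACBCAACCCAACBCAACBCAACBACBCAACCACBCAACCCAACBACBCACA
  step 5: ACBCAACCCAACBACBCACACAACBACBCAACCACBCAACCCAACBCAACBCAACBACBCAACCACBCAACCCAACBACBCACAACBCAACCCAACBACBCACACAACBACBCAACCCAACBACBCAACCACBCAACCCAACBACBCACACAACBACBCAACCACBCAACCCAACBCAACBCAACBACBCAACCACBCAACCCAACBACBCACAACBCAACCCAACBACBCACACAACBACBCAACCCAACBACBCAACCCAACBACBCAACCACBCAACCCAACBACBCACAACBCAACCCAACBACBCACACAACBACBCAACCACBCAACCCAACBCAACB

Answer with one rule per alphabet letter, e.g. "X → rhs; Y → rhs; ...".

  step 4 ⇒ step 5: ACBCAACCCAACBACBCACACAACBACBCAACCACBCAACCCAACBCAACBACBCAACCCAACBACBCACACAACBACBCAACCACBCAACCCAACBCAACBCAACBACBCAACCACBCAACCCAACBACBCACA ⇒ ACB·CA·ACC·CA·ACB·ACB·CA·CA·CA·ACB·ACB·CA·ACC·ACB·CA·ACC·CA·ACB·CA·ACB·CA·ACB·ACB·CA·ACC·ACB·CA·ACC·CA·ACB·ACB·CA·CA·ACB·CA·ACC·CA·ACB·ACB·CA·CA·CA·ACB·ACB·CA·ACC·CA·ACB·ACB·CA·ACC·ACB·CA·ACC·CA·ACB·ACB·CA·CA·CA·ACB·ACB·CA·ACC·ACB·CA·ACC·CA·ACB·CA·ACB·CA·ACB·ACB·CA·ACC·ACB·CA·ACC·CA·ACB·ACB·CA·CA·ACB·CA·ACC·CA·ACB·ACB·CA·CA·CA·ACB·ACB·CA·ACC·CA·ACB·ACB·CA·ACC·CA·ACB·ACB·CA·ACC·ACB·CA·ACC·CA·ACB·ACB·CA·CA·ACB·CA·ACC·CA·ACB·ACB·CA·CA·CA·ACB·ACB·CA·ACC·ACB·CA·ACC·CA·ACB·CA·ACB
    A ↦ ACB
    B ↦ ACC
    C ↦ CA

A->ACB, B->ACC, C->CA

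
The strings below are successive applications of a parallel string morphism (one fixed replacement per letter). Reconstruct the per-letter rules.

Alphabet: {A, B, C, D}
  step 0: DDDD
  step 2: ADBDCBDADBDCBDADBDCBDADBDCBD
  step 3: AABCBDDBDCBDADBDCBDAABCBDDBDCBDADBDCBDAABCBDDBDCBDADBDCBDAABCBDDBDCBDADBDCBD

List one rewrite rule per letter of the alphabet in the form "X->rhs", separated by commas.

  step 2 ⇒ step 3: ADBDCBDADBDCBDADBDCBDADBDCBD ⇒ AAB·CBD·DBD·CBD·A·DBD·CBD·AAB·CBD·DBD·CBD·A·DBD·CBD·AAB·CBD·DBD·CBD·A·DBD·CBD·AAB·CBD·DBD·CBD·A·DBD·CBD
    A ↦ AAB
    B ↦ DBD
    C ↦ A
    D ↦ CBD

A->AAB, B->DBD, C->A, D->CBD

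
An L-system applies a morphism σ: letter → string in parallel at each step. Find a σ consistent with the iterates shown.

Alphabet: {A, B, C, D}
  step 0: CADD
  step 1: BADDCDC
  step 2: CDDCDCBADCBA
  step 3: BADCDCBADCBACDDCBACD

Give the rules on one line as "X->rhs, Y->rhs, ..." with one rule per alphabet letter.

A->D, B->C, C->BA, D->DC

  step 2 ⇒ step 3: CDDCDCBADCBA ⇒ BA·DC·DC·BA·DC·BA·C·D·DC·BA·C·D
    A ↦ D
    B ↦ C
    C ↦ BA
    D ↦ DC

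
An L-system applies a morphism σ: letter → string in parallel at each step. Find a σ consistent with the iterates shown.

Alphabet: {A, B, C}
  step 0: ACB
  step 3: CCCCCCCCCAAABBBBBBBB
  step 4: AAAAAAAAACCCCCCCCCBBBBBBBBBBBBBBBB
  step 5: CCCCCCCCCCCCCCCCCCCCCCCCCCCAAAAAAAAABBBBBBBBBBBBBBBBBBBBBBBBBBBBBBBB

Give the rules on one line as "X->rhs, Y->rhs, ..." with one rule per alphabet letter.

A->CCC, B->BB, C->A

  step 4 ⇒ step 5: AAAAAAAAACCCCCCCCCBBBBBBBBBBBBBBBB ⇒ CCC·CCC·CCC·CCC·CCC·CCC·CCC·CCC·CCC·A·A·A·A·A·A·A·A·A·BB·BB·BB·BB·BB·BB·BB·BB·BB·BB·BB·BB·BB·BB·BB·BB
    A ↦ CCC
    B ↦ BB
    C ↦ A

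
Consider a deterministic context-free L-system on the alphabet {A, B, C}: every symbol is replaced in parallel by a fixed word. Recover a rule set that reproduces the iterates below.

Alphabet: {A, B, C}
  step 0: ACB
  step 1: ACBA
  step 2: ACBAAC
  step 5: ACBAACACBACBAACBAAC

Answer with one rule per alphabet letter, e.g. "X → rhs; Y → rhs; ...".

A->AC, B->A, C->B

  step 1 ⇒ step 2: ACBA ⇒ AC·B·A·AC
    A ↦ AC
    B ↦ A
    C ↦ B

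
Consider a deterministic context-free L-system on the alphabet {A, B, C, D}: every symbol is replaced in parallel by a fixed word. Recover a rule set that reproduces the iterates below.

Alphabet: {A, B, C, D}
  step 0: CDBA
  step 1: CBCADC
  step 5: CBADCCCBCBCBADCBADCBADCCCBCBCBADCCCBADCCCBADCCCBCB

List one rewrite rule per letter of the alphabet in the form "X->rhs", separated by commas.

  step 0 ⇒ step 1: CDBA ⇒ CB·C·AD·C
    A ↦ C
    B ↦ AD
    C ↦ CB
    D ↦ C

A->C, B->AD, C->CB, D->C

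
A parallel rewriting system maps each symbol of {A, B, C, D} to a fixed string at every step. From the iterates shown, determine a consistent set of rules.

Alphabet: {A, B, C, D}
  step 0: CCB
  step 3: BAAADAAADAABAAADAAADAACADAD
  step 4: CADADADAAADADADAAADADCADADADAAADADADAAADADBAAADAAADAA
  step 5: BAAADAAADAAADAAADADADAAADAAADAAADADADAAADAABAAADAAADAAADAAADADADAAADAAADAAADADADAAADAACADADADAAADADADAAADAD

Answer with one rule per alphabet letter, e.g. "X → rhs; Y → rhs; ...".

  step 4 ⇒ step 5: CADADADAAADADADAAADADCADADADAAADADADAAADADBAAADAAADAA ⇒ BAA·AD·AA·AD·AA·AD·AA·AD·AD·AD·AA·AD·AA·AD·AA·AD·AD·AD·AA·AD·AA·BAA·AD·AA·AD·AA·AD·AA·AD·AD·AD·AA·AD·AA·AD·AA·AD·AD·AD·AA·AD·AA·C·AD·AD·AD·AA·AD·AD·AD·AA·AD·AD
    A ↦ AD
    B ↦ C
    C ↦ BAA
    D ↦ AA

A->AD, B->C, C->BAA, D->AA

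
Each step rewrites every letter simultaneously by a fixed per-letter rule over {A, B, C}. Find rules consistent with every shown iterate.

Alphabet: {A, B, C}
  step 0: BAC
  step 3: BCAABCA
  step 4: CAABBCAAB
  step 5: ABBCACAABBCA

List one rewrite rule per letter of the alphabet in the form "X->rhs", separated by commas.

A->B, B->CA, C->A

  step 4 ⇒ step 5: CAABBCAAB ⇒ A·B·B·CA·CA·A·B·B·CA
    A ↦ B
    B ↦ CA
    C ↦ A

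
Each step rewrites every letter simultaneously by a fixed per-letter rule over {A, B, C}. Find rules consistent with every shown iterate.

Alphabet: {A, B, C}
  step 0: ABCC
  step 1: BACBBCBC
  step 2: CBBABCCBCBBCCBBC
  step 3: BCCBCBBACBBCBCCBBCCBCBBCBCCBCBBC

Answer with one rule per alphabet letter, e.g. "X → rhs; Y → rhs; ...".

A->BA, B->CB, C->BC

  step 2 ⇒ step 3: CBBABCCBCBBCCBBC ⇒ BC·CB·CB·BA·CB·BC·BC·CB·BC·CB·CB·BC·BC·CB·CB·BC
    A ↦ BA
    B ↦ CB
    C ↦ BC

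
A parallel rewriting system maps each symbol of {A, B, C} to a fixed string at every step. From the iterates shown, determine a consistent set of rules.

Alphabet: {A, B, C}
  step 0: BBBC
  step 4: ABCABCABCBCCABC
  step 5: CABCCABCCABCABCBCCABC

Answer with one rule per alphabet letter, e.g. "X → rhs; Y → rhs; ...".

A->C, B->A, C->BC

  step 4 ⇒ step 5: ABCABCABCBCCABC ⇒ C·A·BC·C·A·BC·C·A·BC·A·BC·BC·C·A·BC
    A ↦ C
    B ↦ A
    C ↦ BC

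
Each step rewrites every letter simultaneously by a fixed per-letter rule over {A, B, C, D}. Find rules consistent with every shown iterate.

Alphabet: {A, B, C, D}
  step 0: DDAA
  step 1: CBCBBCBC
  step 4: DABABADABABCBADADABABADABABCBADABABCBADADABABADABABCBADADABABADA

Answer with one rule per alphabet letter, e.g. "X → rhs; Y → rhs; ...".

A->BC, B->BA, C->DA, D->CB

  step 0 ⇒ step 1: DDAA ⇒ CB·CB·BC·BC
    A ↦ BC
    D ↦ CB
    B ↦ BA  (constrained at step 1)
    C ↦ DA  (constrained at step 1)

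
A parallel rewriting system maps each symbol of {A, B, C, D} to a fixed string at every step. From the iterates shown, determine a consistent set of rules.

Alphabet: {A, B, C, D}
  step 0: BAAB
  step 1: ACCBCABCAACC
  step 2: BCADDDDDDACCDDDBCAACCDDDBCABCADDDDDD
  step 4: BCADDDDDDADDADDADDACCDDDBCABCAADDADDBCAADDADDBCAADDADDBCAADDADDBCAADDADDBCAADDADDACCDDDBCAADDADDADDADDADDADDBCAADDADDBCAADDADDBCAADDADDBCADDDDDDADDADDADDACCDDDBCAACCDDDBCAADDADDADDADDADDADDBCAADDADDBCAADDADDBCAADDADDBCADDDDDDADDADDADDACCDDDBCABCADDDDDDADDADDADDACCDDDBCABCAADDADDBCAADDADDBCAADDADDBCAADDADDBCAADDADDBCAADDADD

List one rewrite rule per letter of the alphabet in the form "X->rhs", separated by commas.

  step 1 ⇒ step 2: ACCBCABCAACC ⇒ BCA·DDD·DDD·ACC·DDD·BCA·ACC·DDD·BCA·BCA·DDD·DDD
    A ↦ BCA
    B ↦ ACC
    C ↦ DDD
    D ↦ ADD  (constrained at step 2)

A->BCA, B->ACC, C->DDD, D->ADD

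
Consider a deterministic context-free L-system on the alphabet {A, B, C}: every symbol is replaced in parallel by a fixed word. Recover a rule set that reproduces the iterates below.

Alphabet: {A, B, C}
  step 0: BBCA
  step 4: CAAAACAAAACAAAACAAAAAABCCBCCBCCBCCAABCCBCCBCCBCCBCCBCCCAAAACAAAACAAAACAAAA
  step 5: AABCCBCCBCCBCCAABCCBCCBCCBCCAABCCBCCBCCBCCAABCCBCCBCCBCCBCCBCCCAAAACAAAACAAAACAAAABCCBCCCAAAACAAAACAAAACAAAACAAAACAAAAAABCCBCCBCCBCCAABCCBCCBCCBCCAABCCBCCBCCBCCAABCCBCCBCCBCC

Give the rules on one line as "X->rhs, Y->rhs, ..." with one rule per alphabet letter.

  step 4 ⇒ step 5: CAAAACAAAACAAAACAAAAAABCCBCCBCCBCCAABCCBCCBCCBCCBCCBCCCAAAACAAAACAAAACAAAA ⇒ AA·BCC·BCC·BCC·BCC·AA·BCC·BCC·BCC·BCC·AA·BCC·BCC·BCC·BCC·AA·BCC·BCC·BCC·BCC·BCC·BCC·C·AA·AA·C·AA·AA·C·AA·AA·C·AA·AA·BCC·BCC·C·AA·AA·C·AA·AA·C·AA·AA·C·AA·AA·C·AA·AA·C·AA·AA·AA·BCC·BCC·BCC·BCC·AA·BCC·BCC·BCC·BCC·AA·BCC·BCC·BCC·BCC·AA·BCC·BCC·BCC·BCC
    A ↦ BCC
    B ↦ C
    C ↦ AA

A->BCC, B->C, C->AA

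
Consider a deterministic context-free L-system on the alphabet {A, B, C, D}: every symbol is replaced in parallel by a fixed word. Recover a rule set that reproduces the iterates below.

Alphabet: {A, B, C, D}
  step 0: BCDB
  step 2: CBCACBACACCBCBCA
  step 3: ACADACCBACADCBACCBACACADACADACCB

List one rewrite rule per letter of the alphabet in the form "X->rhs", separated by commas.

A->CB, B->AD, C->AC, D->CA

  step 2 ⇒ step 3: CBCACBACACCBCBCA ⇒ AC·AD·AC·CB·AC·AD·CB·AC·CB·AC·AC·AD·AC·AD·AC·CB
    A ↦ CB
    B ↦ AD
    C ↦ AC
    D ↦ CA  (constrained at step 0)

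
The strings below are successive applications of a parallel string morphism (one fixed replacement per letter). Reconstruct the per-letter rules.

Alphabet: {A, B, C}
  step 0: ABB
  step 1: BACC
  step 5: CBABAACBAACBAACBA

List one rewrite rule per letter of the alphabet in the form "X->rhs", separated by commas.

A->BA, B->C, C->A

  step 0 ⇒ step 1: ABB ⇒ BA·C·C
    A ↦ BA
    B ↦ C
    C ↦ A  (constrained at step 1)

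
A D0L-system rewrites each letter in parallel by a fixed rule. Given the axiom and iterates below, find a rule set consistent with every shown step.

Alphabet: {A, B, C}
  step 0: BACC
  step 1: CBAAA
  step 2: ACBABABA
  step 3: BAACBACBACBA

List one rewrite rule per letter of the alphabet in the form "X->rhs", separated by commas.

  step 2 ⇒ step 3: ACBABABA ⇒ BA·A·C·BA·C·BA·C·BA
    A ↦ BA
    B ↦ C
    C ↦ A

A->BA, B->C, C->A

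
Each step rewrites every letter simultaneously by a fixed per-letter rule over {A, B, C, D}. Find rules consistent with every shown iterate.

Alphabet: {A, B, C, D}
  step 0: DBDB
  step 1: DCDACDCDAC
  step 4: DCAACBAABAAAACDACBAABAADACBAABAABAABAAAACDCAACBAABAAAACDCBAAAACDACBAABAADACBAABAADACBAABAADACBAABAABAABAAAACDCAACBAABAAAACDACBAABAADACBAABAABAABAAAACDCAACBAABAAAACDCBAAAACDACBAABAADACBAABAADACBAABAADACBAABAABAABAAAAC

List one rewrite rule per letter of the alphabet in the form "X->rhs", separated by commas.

A->BAA, B->DAC, C->AAC, D->DC

  step 0 ⇒ step 1: DBDB ⇒ DC·DAC·DC·DAC
    B ↦ DAC
    D ↦ DC
    A ↦ BAA  (constrained at step 1)
    C ↦ AAC  (constrained at step 1)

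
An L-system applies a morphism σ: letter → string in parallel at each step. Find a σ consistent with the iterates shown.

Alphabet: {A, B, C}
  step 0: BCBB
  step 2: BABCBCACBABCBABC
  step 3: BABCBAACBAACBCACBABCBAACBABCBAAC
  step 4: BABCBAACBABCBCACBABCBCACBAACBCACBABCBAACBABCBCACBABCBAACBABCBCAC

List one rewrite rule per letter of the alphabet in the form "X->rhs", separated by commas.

  step 3 ⇒ step 4: BABCBAACBAACBCACBABCBAACBABCBAAC ⇒ BA·BC·BA·AC·BA·BC·BC·AC·BA·BC·BC·AC·BA·AC·BC·AC·BA·BC·BA·AC·BA·BC·BC·AC·BA·BC·BA·AC·BA·BC·BC·AC
    A ↦ BC
    B ↦ BA
    C ↦ AC

A->BC, B->BA, C->AC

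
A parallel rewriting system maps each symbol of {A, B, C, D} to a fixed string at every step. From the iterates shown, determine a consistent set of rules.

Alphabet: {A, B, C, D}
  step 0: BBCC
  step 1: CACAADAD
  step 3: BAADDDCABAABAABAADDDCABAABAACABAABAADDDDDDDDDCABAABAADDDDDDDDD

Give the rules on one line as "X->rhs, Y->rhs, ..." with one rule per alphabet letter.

A->BAA, B->CA, C->AD, D->DDD

  step 0 ⇒ step 1: BBCC ⇒ CA·CA·AD·AD
    B ↦ CA
    C ↦ AD
    A ↦ BAA  (constrained at step 1)
    D ↦ DDD  (constrained at step 1)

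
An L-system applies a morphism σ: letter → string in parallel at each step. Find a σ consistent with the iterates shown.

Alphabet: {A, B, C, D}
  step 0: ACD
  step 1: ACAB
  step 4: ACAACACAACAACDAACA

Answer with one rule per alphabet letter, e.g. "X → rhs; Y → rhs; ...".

  step 0 ⇒ step 1: ACD ⇒ AC·A·B
    A ↦ AC
    C ↦ A
    D ↦ B
    B ↦ DA  (constrained at step 1)

A->AC, B->DA, C->A, D->B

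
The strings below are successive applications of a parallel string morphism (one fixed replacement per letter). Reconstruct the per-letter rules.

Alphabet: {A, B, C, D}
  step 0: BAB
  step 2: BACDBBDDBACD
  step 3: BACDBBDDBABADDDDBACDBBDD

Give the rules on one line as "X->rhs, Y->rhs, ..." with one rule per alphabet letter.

A->CD, B->BA, C->BB, D->DD

  step 2 ⇒ step 3: BACDBBDDBACD ⇒ BA·CD·BB·DD·BA·BA·DD·DD·BA·CD·BB·DD
    A ↦ CD
    B ↦ BA
    C ↦ BB
    D ↦ DD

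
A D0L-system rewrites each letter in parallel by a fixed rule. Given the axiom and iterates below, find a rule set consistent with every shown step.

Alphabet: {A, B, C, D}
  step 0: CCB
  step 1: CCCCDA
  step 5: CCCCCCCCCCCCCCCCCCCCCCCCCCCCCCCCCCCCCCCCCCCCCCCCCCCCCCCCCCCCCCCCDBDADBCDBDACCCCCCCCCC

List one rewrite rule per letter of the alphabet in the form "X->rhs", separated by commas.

A->C, B->DA, C->CC, D->DB

  step 0 ⇒ step 1: CCB ⇒ CC·CC·DA
    B ↦ DA
    C ↦ CC
    A ↦ C  (constrained at step 1)
    D ↦ DB  (constrained at step 1)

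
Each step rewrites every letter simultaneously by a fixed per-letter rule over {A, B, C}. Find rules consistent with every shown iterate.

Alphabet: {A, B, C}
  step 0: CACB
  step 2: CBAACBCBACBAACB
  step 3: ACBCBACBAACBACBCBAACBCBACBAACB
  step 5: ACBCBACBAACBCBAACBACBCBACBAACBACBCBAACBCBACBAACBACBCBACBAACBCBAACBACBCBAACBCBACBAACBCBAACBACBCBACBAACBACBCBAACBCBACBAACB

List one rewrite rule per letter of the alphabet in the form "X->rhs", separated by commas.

A->CBA, B->CB, C->A

  step 2 ⇒ step 3: CBAACBCBACBAACB ⇒ A·CB·CBA·CBA·A·CB·A·CB·CBA·A·CB·CBA·CBA·A·CB
    A ↦ CBA
    B ↦ CB
    C ↦ A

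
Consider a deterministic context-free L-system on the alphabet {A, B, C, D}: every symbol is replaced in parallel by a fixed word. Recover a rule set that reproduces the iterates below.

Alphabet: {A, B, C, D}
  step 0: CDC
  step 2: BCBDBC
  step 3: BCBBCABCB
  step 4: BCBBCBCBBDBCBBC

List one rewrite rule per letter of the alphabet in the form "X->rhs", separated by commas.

  step 3 ⇒ step 4: BCBBCABCB ⇒ BC·B·BC·BC·B·BD·BC·B·BC
    A ↦ BD
    B ↦ BC
    C ↦ B
  step 2 ⇒ step 3: BCBDBC ⇒ BC·B·BC·A·BC·B
    D ↦ A

A->BD, B->BC, C->B, D->A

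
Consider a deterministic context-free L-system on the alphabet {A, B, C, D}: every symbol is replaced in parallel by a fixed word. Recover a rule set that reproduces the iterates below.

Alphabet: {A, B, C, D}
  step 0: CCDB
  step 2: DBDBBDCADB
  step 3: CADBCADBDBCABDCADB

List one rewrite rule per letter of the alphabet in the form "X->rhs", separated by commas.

  step 2 ⇒ step 3: DBDBBDCADB ⇒ CA·DB·CA·DB·DB·CA·B·D·CA·DB
    A ↦ D
    B ↦ DB
    C ↦ B
    D ↦ CA

A->D, B->DB, C->B, D->CA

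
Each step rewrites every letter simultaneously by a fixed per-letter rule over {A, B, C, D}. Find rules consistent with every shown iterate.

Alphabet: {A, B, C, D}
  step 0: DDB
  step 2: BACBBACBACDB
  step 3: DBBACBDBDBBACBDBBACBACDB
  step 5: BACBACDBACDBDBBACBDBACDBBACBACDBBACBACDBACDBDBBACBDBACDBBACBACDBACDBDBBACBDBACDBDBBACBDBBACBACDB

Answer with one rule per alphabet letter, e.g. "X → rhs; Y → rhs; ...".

  step 2 ⇒ step 3: BACBBACBACDB ⇒ DB·B·ACB·DB·DB·B·ACB·DB·B·ACB·AC·DB
    A ↦ B
    B ↦ DB
    C ↦ ACB
    D ↦ AC

A->B, B->DB, C->ACB, D->AC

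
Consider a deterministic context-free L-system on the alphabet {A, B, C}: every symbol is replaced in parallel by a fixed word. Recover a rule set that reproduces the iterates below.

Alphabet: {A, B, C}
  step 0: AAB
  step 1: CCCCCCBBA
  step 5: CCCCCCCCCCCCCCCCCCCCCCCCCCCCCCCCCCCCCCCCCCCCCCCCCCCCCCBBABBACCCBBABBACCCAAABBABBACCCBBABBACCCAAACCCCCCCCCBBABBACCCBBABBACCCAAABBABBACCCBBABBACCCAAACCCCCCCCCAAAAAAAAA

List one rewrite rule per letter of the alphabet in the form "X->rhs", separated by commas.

A->CCC, B->BBA, C->A

  step 0 ⇒ step 1: AAB ⇒ CCC·CCC·BBA
    A ↦ CCC
    B ↦ BBA
    C ↦ A  (constrained at step 1)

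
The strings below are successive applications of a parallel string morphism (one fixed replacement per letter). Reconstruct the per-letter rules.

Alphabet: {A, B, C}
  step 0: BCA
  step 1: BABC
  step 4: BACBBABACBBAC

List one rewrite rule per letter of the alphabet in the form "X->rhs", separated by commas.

A->C, B->BA, C->B

  step 0 ⇒ step 1: BCA ⇒ BA·B·C
    A ↦ C
    B ↦ BA
    C ↦ B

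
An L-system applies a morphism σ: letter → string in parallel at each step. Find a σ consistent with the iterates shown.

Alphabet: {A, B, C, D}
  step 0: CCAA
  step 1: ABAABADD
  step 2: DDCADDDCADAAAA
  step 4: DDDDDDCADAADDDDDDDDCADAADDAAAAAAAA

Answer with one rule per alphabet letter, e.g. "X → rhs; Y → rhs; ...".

  step 1 ⇒ step 2: ABAABADD ⇒ D·DCA·D·D·DCA·D·AA·AA
    A ↦ D
    B ↦ DCA
    D ↦ AA
  step 0 ⇒ step 1: CCAA ⇒ ABA·ABA·D·D
    C ↦ ABA

A->D, B->DCA, C->ABA, D->AA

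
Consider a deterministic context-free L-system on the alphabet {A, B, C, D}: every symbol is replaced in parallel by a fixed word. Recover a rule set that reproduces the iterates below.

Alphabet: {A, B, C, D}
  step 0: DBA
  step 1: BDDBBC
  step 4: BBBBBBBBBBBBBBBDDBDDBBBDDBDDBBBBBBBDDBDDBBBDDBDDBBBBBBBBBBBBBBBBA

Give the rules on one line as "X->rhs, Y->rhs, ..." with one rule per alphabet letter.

A->C, B->BB, C->A, D->BDD

  step 0 ⇒ step 1: DBA ⇒ BDD·BB·C
    A ↦ C
    B ↦ BB
    D ↦ BDD
    C ↦ A  (constrained at step 1)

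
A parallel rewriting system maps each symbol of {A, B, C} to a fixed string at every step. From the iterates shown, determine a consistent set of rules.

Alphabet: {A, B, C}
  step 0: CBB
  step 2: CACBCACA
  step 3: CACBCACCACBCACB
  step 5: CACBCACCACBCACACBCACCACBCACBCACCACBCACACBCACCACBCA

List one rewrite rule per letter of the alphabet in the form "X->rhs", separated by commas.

  step 2 ⇒ step 3: CACBCACA ⇒ CA·CB·CA·C·CA·CB·CA·CB
    A ↦ CB
    B ↦ C
    C ↦ CA

A->CB, B->C, C->CA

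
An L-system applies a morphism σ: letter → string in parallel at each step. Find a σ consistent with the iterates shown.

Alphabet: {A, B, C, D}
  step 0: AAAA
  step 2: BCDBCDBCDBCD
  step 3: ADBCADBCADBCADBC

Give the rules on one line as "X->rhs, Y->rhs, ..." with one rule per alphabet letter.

A->DC, B->A, C->D, D->BC

  step 2 ⇒ step 3: BCDBCDBCDBCD ⇒ A·D·BC·A·D·BC·A·D·BC·A·D·BC
    B ↦ A
    C ↦ D
    D ↦ BC
    A ↦ DC  (constrained at step 0)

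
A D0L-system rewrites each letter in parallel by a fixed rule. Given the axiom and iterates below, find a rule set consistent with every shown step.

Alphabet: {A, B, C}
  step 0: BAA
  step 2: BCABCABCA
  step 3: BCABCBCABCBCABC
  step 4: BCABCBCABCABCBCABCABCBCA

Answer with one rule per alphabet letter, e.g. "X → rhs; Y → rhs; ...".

  step 3 ⇒ step 4: BCABCBCABCBCABC ⇒ BC·A·BC·BC·A·BC·A·BC·BC·A·BC·A·BC·BC·A
    A ↦ BC
    B ↦ BC
    C ↦ A

A->BC, B->BC, C->A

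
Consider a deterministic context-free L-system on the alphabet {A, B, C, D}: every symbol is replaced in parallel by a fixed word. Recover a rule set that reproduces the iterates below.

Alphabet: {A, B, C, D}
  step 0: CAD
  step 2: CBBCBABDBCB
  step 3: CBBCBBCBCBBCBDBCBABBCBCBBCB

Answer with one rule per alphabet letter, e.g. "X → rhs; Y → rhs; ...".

A->D, B->BCB, C->CB, D->AB

  step 2 ⇒ step 3: CBBCBABDBCB ⇒ CB·BCB·BCB·CB·BCB·D·BCB·AB·BCB·CB·BCB
    A ↦ D
    B ↦ BCB
    C ↦ CB
    D ↦ AB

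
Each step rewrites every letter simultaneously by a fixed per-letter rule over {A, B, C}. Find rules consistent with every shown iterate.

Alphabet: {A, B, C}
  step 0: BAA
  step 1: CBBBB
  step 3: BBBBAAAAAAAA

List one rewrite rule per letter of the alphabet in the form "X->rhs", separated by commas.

  step 0 ⇒ step 1: BAA ⇒ C·BB·BB
    A ↦ BB
    B ↦ C
    C ↦ AA  (constrained at step 1)

A->BB, B->C, C->AA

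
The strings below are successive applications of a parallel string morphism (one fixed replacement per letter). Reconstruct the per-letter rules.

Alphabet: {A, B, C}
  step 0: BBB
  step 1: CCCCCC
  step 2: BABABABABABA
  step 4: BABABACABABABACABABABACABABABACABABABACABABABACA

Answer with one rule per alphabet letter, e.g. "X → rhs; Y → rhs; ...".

  step 1 ⇒ step 2: CCCCCC ⇒ BA·BA·BA·BA·BA·BA
    C ↦ BA
    A ↦ CA  (constrained at step 2)
  step 0 ⇒ step 1: BBB ⇒ CC·CC·CC
    B ↦ CC

A->CA, B->CC, C->BA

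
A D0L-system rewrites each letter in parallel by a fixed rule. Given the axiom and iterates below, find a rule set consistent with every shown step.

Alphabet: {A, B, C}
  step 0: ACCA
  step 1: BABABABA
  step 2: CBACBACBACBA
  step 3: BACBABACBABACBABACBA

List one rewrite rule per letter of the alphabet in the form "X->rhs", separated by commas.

  step 2 ⇒ step 3: CBACBACBACBA ⇒ BA·C·BA·BA·C·BA·BA·C·BA·BA·C·BA
    A ↦ BA
    B ↦ C
    C ↦ BA

A->BA, B->C, C->BA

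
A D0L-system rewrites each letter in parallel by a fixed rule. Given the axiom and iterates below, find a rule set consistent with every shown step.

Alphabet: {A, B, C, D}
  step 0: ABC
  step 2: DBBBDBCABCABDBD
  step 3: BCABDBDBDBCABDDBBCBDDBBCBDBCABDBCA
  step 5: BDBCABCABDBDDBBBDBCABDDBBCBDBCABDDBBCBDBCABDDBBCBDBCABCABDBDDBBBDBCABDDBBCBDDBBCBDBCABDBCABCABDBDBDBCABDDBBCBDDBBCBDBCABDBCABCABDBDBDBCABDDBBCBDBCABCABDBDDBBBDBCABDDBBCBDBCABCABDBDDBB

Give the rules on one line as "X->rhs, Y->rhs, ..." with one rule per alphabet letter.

A->C, B->BD, C->DBB, D->BCA

  step 2 ⇒ step 3: DBBBDBCABCABDBD ⇒ BCA·BD·BD·BD·BCA·BD·DBB·C·BD·DBB·C·BD·BCA·BD·BCA
    A ↦ C
    B ↦ BD
    C ↦ DBB
    D ↦ BCA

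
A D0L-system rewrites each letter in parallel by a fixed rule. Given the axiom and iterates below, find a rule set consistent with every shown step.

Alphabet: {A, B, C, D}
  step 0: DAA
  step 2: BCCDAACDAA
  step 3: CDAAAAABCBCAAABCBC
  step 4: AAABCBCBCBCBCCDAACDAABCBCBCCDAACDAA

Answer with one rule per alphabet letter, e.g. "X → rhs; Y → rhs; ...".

A->BC, B->CD, C->AA, D->A

  step 3 ⇒ step 4: CDAAAAABCBCAAABCBC ⇒ AA·A·BC·BC·BC·BC·BC·CD·AA·CD·AA·BC·BC·BC·CD·AA·CD·AA
    A ↦ BC
    B ↦ CD
    C ↦ AA
    D ↦ A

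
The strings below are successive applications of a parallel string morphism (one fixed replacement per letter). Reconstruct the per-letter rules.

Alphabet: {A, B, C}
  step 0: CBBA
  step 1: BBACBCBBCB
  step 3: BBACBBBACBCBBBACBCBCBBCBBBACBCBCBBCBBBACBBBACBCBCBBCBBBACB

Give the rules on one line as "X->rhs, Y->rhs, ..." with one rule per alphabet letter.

A->BCB, B->CB, C->BBA

  step 0 ⇒ step 1: CBBA ⇒ BBA·CB·CB·BCB
    A ↦ BCB
    B ↦ CB
    C ↦ BBA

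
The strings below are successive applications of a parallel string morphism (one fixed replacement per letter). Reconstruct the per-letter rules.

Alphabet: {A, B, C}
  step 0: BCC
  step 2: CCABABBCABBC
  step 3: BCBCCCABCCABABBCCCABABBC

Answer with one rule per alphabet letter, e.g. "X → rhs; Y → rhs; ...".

A->CC, B->AB, C->BC

  step 2 ⇒ step 3: CCABABBCABBC ⇒ BC·BC·CC·AB·CC·AB·AB·BC·CC·AB·AB·BC
    A ↦ CC
    B ↦ AB
    C ↦ BC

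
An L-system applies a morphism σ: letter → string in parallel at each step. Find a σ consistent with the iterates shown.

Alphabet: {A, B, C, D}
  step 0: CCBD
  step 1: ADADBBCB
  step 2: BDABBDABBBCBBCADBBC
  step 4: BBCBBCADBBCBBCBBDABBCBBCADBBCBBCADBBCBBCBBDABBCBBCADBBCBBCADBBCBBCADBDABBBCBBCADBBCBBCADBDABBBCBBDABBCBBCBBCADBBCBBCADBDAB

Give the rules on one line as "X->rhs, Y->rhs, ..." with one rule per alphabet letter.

  step 1 ⇒ step 2: ADADBBCB ⇒ BDA·B·BDA·B·BBC·BBC·AD·BBC
    A ↦ BDA
    B ↦ BBC
    C ↦ AD
    D ↦ B

A->BDA, B->BBC, C->AD, D->B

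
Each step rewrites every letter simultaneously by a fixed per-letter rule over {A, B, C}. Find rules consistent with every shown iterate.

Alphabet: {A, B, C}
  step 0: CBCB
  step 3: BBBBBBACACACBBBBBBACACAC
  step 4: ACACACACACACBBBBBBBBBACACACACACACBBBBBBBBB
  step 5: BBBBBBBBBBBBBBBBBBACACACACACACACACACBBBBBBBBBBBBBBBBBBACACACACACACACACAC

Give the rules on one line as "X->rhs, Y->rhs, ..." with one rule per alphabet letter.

A->B, B->AC, C->BB

  step 4 ⇒ step 5: ACACACACACACBBBBBBBBBACACACACACACBBBBBBBBB ⇒ B·BB·B·BB·B·BB·B·BB·B·BB·B·BB·AC·AC·AC·AC·AC·AC·AC·AC·AC·B·BB·B·BB·B·BB·B·BB·B·BB·B·BB·AC·AC·AC·AC·AC·AC·AC·AC·AC
    A ↦ B
    B ↦ AC
    C ↦ BB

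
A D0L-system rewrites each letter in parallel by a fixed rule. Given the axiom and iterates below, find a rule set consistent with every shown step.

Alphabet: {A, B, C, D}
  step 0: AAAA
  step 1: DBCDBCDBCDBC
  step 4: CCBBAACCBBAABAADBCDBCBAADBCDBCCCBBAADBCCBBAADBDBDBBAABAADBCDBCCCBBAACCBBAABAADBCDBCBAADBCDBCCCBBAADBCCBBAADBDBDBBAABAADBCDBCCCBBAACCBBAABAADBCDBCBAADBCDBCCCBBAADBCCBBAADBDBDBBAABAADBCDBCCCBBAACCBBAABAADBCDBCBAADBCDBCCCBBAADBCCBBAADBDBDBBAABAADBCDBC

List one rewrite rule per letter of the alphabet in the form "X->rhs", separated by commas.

  step 0 ⇒ step 1: AAAA ⇒ DBC·DBC·DBC·DBC
    A ↦ DBC
    B ↦ BAA  (constrained at step 1)
    C ↦ DB  (constrained at step 1)
    D ↦ CCB  (constrained at step 1)

A->DBC, B->BAA, C->DB, D->CCB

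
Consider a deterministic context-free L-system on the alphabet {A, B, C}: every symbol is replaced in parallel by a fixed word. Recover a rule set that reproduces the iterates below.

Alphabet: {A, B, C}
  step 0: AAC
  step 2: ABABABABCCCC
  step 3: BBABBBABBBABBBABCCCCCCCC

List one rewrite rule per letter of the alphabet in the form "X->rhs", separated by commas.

A->BB, B->AB, C->CC

  step 2 ⇒ step 3: ABABABABCCCC ⇒ BB·AB·BB·AB·BB·AB·BB·AB·CC·CC·CC·CC
    A ↦ BB
    B ↦ AB
    C ↦ CC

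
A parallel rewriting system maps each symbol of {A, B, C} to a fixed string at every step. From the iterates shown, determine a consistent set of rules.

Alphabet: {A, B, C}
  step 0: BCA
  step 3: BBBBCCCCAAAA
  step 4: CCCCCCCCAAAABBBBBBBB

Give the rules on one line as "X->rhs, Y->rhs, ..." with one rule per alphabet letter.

  step 3 ⇒ step 4: BBBBCCCCAAAA ⇒ CC·CC·CC·CC·A·A·A·A·BB·BB·BB·BB
    A ↦ BB
    B ↦ CC
    C ↦ A

A->BB, B->CC, C->A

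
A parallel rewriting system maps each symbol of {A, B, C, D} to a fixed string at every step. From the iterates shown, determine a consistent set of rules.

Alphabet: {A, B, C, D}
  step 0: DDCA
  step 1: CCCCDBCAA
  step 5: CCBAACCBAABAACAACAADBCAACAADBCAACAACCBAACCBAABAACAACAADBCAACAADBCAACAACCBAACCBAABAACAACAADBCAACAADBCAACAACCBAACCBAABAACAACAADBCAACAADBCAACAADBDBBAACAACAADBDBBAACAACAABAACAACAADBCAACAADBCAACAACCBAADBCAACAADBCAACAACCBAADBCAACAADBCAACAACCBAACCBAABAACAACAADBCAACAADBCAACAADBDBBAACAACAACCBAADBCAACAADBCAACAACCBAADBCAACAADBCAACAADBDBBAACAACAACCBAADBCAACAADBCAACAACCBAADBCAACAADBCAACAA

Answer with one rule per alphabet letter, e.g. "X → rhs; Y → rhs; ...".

A->CAA, B->BAA, C->DB, D->CC

  step 0 ⇒ step 1: DDCA ⇒ CC·CC·DB·CAA
    A ↦ CAA
    C ↦ DB
    D ↦ CC
    B ↦ BAA  (constrained at step 1)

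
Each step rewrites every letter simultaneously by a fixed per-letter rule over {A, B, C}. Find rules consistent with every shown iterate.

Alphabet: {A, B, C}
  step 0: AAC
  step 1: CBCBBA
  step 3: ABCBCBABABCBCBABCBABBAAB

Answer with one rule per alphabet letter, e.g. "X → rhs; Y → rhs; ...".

A->CB, B->AB, C->BA

  step 0 ⇒ step 1: AAC ⇒ CB·CB·BA
    A ↦ CB
    C ↦ BA
    B ↦ AB  (constrained at step 1)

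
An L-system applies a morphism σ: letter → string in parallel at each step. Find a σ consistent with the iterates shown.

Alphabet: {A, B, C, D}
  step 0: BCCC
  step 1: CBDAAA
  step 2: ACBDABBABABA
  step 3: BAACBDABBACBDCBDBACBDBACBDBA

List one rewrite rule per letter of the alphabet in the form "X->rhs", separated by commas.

  step 2 ⇒ step 3: ACBDABBABABA ⇒ BA·A·CBD·AB·BA·CBD·CBD·BA·CBD·BA·CBD·BA
    A ↦ BA
    B ↦ CBD
    C ↦ A
    D ↦ AB

A->BA, B->CBD, C->A, D->AB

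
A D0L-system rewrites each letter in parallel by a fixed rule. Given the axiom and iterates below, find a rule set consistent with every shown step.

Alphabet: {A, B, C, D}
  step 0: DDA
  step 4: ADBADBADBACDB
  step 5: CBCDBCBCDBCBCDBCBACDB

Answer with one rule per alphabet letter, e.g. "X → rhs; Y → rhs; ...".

A->CB, B->DB, C->A, D->C

  step 4 ⇒ step 5: ADBADBADBACDB ⇒ CB·C·DB·CB·C·DB·CB·C·DB·CB·A·C·DB
    A ↦ CB
    B ↦ DB
    C ↦ A
    D ↦ C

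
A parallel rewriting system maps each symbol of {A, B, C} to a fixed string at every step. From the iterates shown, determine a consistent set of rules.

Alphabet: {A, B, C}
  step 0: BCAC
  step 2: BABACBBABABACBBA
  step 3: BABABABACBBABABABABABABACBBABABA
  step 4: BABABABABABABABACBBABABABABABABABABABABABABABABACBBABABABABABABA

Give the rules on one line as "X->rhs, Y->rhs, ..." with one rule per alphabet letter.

A->BA, B->BA, C->CB

  step 3 ⇒ step 4: BABABABACBBABABABABABABACBBABABA ⇒ BA·BA·BA·BA·BA·BA·BA·BA·CB·BA·BA·BA·BA·BA·BA·BA·BA·BA·BA·BA·BA·BA·BA·BA·CB·BA·BA·BA·BA·BA·BA·BA
    A ↦ BA
    B ↦ BA
    C ↦ CB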